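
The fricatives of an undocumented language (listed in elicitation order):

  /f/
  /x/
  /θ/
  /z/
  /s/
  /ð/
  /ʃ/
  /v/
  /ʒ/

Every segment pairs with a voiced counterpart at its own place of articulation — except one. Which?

Labiodental: /f/ ~ /v/
Dental: /θ/ ~ /ð/
Alveolar: /s/ ~ /z/
Postalveolar: /ʃ/ ~ /ʒ/
Velar: only /x/ (voiceless); no voiced partner.
So /x/ is the unpaired segment.

/x/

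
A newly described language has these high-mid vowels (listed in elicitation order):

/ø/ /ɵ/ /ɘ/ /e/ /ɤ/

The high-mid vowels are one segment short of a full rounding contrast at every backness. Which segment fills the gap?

/o/

Unrounded: /e/ (front), /ɘ/ (central), /ɤ/ (back).
Rounded: /ø/ (front), /ɵ/ (central).
The back row has no rounded member, so the gap is the back rounded vowel /o/.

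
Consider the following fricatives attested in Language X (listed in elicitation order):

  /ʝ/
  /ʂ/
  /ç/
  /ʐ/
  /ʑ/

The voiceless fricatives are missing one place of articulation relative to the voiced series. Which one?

alveolo-palatal

place of articulation  voiceless  voiced  
retroflex         ʂ         ʐ       
alveolo-palatal   —         ʑ       
palatal           ç         ʝ       
Every place of articulation has a voiceless member except alveolo-palatal, where /ɕ/ would be expected.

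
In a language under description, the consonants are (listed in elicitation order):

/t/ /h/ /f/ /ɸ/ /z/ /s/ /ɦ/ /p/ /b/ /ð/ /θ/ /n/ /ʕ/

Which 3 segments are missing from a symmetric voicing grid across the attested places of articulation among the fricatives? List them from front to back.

bilabial: voiceless /ɸ/, voiced —.
labiodental: voiceless /f/, voiced —.
dental: voiceless /θ/, voiced /ð/.
alveolar: voiceless /s/, voiced /z/.
pharyngeal: voiceless —, voiced /ʕ/.
glottal: voiceless /h/, voiced /ɦ/.
Gaps, from front to back: bilabial lacks voiced (/β/); labiodental lacks voiced (/v/); pharyngeal lacks voiceless (/ħ/).

/β/, /v/, /ħ/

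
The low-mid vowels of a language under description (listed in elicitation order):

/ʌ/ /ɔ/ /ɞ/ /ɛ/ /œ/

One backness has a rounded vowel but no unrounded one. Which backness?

Unrounded: /ɛ/ (front), /ʌ/ (back).
Rounded: /œ/ (front), /ɞ/ (central), /ɔ/ (back).
Every backness has an unrounded member except central, where /ɜ/ would be expected.

central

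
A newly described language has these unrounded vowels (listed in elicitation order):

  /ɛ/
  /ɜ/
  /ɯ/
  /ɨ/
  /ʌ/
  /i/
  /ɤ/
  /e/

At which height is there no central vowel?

high-mid

height            front     central   back    
high              i         ɨ         ɯ       
high-mid          e         —         ɤ       
low-mid           ɛ         ɜ         ʌ       
Every height has a central member except high-mid, where /ɘ/ would be expected.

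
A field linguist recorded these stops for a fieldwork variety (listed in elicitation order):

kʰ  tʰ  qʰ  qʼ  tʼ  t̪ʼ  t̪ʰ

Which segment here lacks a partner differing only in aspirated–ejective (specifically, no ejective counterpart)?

Dental: /t̪ʰ/ ~ /t̪ʼ/
Alveolar: /tʰ/ ~ /tʼ/
Uvular: /qʰ/ ~ /qʼ/
Velar: only /kʰ/ (aspirated); no ejective partner.
So /kʰ/ is the unpaired segment.

/kʰ/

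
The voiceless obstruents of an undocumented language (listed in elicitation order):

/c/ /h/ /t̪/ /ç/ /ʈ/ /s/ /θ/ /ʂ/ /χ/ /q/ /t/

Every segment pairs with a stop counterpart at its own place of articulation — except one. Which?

Dental: /t̪/ ~ /θ/
Alveolar: /t/ ~ /s/
Retroflex: /ʈ/ ~ /ʂ/
Palatal: /c/ ~ /ç/
Uvular: /q/ ~ /χ/
Glottal: only /h/ (fricative); no stop partner.
So /h/ is the unpaired segment.

/h/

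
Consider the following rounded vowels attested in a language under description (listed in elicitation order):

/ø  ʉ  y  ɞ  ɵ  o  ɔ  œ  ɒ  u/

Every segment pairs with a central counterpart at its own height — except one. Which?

High: /y/ ~ /ʉ/ ~ /u/
High-mid: /ø/ ~ /ɵ/ ~ /o/
Low-mid: /œ/ ~ /ɞ/ ~ /ɔ/
Low: only /ɒ/ (back); no central partner.
So /ɒ/ is the unpaired segment.

/ɒ/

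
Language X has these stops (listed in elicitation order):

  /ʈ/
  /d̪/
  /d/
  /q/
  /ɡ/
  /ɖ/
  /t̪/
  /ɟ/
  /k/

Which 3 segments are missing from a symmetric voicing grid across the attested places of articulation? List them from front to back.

/t/, /c/, /ɢ/

place of articulation  voiceless  voiced  
dental            t̪        d̪      
alveolar          —         d       
retroflex         ʈ         ɖ       
palatal           —         ɟ       
velar             k         ɡ       
uvular            q         —       
Gaps, from front to back: alveolar lacks voiceless (/t/); palatal lacks voiceless (/c/); uvular lacks voiced (/ɢ/).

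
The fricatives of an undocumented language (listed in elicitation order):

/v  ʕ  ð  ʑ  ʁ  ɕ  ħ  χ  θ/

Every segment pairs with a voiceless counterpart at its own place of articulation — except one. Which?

Dental: /θ/ ~ /ð/
Alveolo-palatal: /ɕ/ ~ /ʑ/
Uvular: /χ/ ~ /ʁ/
Pharyngeal: /ħ/ ~ /ʕ/
Labiodental: only /v/ (voiced); no voiceless partner.
So /v/ is the unpaired segment.

/v/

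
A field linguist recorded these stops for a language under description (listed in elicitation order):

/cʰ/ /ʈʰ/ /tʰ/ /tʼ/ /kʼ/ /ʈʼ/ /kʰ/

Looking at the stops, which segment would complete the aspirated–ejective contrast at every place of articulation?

alveolar: aspirated /tʰ/, ejective /tʼ/.
retroflex: aspirated /ʈʰ/, ejective /ʈʼ/.
palatal: aspirated /cʰ/, ejective —.
velar: aspirated /kʰ/, ejective /kʼ/.
The palatal row has no ejective member, so the gap is the ejective palatal stop /cʼ/.

/cʼ/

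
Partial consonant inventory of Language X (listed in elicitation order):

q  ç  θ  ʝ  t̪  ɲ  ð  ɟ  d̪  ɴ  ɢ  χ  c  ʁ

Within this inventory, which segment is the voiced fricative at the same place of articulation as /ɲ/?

/ɲ/ is a palatal nasal.
The voiced fricative at the same place is a voiced palatal fricative — in this inventory, /ʝ/.

/ʝ/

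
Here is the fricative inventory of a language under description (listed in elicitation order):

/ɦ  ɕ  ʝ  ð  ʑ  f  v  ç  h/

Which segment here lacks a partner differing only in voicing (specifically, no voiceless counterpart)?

/ð/

Labiodental: /f/ ~ /v/
Alveolo-palatal: /ɕ/ ~ /ʑ/
Palatal: /ç/ ~ /ʝ/
Glottal: /h/ ~ /ɦ/
Dental: only /ð/ (voiced); no voiceless partner.
So /ð/ is the unpaired segment.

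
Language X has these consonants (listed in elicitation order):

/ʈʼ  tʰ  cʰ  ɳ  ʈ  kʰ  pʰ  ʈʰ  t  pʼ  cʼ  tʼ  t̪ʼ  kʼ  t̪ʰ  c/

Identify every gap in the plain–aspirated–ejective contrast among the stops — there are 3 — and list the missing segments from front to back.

/p/, /t̪/, /k/

place of articulation  plain     aspirated  ejective
bilabial          —         pʰ        pʼ      
dental            —         t̪ʰ       t̪ʼ     
alveolar          t         tʰ        tʼ      
retroflex         ʈ         ʈʰ        ʈʼ      
palatal           c         cʰ        cʼ      
velar             —         kʰ        kʼ      
Gaps, from front to back: bilabial lacks plain (/p/); dental lacks plain (/t̪/); velar lacks plain (/k/).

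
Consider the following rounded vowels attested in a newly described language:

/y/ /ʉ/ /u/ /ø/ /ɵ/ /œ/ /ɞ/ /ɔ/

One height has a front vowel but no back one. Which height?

high-mid

height            front     central   back    
high              y         ʉ         u       
high-mid          ø         ɵ         —       
low-mid           œ         ɞ         ɔ       
Every height has a back member except high-mid, where /o/ would be expected.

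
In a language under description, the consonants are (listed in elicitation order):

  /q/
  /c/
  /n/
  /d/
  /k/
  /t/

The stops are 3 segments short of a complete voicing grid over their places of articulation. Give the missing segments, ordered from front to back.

Voiceless: /t/ (alveolar), /c/ (palatal), /k/ (velar), /q/ (uvular).
Voiced: /d/ (alveolar).
Gaps, from front to back: palatal lacks voiced (/ɟ/); velar lacks voiced (/ɡ/); uvular lacks voiced (/ɢ/).

/ɟ/, /ɡ/, /ɢ/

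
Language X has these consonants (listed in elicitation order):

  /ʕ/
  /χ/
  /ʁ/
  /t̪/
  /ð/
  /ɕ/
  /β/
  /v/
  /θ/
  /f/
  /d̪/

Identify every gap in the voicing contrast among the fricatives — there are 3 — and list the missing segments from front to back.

/ɸ/, /ʑ/, /ħ/

bilabial: voiceless —, voiced /β/.
labiodental: voiceless /f/, voiced /v/.
dental: voiceless /θ/, voiced /ð/.
alveolo-palatal: voiceless /ɕ/, voiced —.
uvular: voiceless /χ/, voiced /ʁ/.
pharyngeal: voiceless —, voiced /ʕ/.
Gaps, from front to back: bilabial lacks voiceless (/ɸ/); alveolo-palatal lacks voiced (/ʑ/); pharyngeal lacks voiceless (/ħ/).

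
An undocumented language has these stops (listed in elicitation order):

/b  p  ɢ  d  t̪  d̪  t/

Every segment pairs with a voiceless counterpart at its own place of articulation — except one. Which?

/ɢ/

Bilabial: /p/ ~ /b/
Dental: /t̪/ ~ /d̪/
Alveolar: /t/ ~ /d/
Uvular: only /ɢ/ (voiced); no voiceless partner.
So /ɢ/ is the unpaired segment.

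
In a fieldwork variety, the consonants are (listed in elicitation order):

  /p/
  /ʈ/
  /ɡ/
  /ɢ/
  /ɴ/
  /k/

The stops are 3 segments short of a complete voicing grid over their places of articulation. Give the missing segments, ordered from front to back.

/b/, /ɖ/, /q/

bilabial: voiceless /p/, voiced —.
retroflex: voiceless /ʈ/, voiced —.
velar: voiceless /k/, voiced /ɡ/.
uvular: voiceless —, voiced /ɢ/.
Gaps, from front to back: bilabial lacks voiced (/b/); retroflex lacks voiced (/ɖ/); uvular lacks voiceless (/q/).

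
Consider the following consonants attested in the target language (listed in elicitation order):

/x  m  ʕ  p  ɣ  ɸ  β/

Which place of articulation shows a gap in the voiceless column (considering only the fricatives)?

bilabial: voiceless /ɸ/, voiced /β/.
velar: voiceless /x/, voiced /ɣ/.
pharyngeal: voiceless —, voiced /ʕ/.
Every place of articulation has a voiceless member except pharyngeal, where /ħ/ would be expected.

pharyngeal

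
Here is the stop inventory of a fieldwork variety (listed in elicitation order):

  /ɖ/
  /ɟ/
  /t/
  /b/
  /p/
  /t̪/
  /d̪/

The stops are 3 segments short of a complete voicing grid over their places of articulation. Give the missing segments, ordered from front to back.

bilabial: voiceless /p/, voiced /b/.
dental: voiceless /t̪/, voiced /d̪/.
alveolar: voiceless /t/, voiced —.
retroflex: voiceless —, voiced /ɖ/.
palatal: voiceless —, voiced /ɟ/.
Gaps, from front to back: alveolar lacks voiced (/d/); retroflex lacks voiceless (/ʈ/); palatal lacks voiceless (/c/).

/d/, /ʈ/, /c/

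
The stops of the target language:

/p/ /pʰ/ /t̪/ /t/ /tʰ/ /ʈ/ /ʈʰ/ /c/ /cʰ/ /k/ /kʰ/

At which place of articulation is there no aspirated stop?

dental

place of articulation  plain     aspirated
bilabial          p         pʰ      
dental            t̪        —       
alveolar          t         tʰ      
retroflex         ʈ         ʈʰ      
palatal           c         cʰ      
velar             k         kʰ      
Every place of articulation has an aspirated member except dental, where /t̪ʰ/ would be expected.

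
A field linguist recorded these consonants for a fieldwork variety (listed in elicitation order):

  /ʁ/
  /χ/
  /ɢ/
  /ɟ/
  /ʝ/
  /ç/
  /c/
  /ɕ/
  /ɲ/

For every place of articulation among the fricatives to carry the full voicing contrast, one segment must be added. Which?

/ʑ/

alveolo-palatal: voiceless /ɕ/, voiced —.
palatal: voiceless /ç/, voiced /ʝ/.
uvular: voiceless /χ/, voiced /ʁ/.
The alveolo-palatal row has no voiced member, so the gap is the voiced alveolo-palatal fricative /ʑ/.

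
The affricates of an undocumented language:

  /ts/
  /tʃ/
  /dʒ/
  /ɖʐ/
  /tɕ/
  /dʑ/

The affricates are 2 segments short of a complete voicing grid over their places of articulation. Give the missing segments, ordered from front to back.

/dz/, /ʈʂ/

alveolar: voiceless /ts/, voiced —.
postalveolar: voiceless /tʃ/, voiced /dʒ/.
retroflex: voiceless —, voiced /ɖʐ/.
alveolo-palatal: voiceless /tɕ/, voiced /dʑ/.
Gaps, from front to back: alveolar lacks voiced (/dz/); retroflex lacks voiceless (/ʈʂ/).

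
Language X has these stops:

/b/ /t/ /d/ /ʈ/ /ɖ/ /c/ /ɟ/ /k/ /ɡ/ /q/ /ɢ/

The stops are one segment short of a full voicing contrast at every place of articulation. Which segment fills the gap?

/p/

place of articulation  voiceless  voiced  
bilabial          —         b       
alveolar          t         d       
retroflex         ʈ         ɖ       
palatal           c         ɟ       
velar             k         ɡ       
uvular            q         ɢ       
The bilabial row has no voiceless member, so the gap is the voiceless bilabial stop /p/.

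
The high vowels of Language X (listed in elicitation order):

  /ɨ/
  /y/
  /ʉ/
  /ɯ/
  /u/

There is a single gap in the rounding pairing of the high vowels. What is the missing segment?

/i/

backness          unrounded  rounded 
front             —         y       
central           ɨ         ʉ       
back              ɯ         u       
The front row has no unrounded member, so the gap is the front unrounded vowel /i/.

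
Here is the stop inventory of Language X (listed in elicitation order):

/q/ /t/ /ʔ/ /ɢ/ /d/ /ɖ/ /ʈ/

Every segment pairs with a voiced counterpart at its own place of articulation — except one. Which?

/ʔ/

Alveolar: /t/ ~ /d/
Retroflex: /ʈ/ ~ /ɖ/
Uvular: /q/ ~ /ɢ/
Glottal: only /ʔ/ (voiceless); no voiced partner.
So /ʔ/ is the unpaired segment.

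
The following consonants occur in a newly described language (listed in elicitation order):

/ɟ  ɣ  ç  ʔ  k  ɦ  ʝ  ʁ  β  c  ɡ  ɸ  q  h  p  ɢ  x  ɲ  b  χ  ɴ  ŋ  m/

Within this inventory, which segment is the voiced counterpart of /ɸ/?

/ɸ/ is a voiceless bilabial fricative.
The voiced counterpart is a voiced bilabial fricative — in this inventory, /β/.

/β/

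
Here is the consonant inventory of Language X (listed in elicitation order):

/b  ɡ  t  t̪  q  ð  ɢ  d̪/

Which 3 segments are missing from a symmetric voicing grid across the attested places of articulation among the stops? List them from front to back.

/p/, /d/, /k/

Voiceless: /t̪/ (dental), /t/ (alveolar), /q/ (uvular).
Voiced: /b/ (bilabial), /d̪/ (dental), /ɡ/ (velar), /ɢ/ (uvular).
Gaps, from front to back: bilabial lacks voiceless (/p/); alveolar lacks voiced (/d/); velar lacks voiceless (/k/).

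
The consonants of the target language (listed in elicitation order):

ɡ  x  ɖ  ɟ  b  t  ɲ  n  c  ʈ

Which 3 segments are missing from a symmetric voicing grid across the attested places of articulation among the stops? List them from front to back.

/p/, /d/, /k/

Voiceless: /t/ (alveolar), /ʈ/ (retroflex), /c/ (palatal).
Voiced: /b/ (bilabial), /ɖ/ (retroflex), /ɟ/ (palatal), /ɡ/ (velar).
Gaps, from front to back: bilabial lacks voiceless (/p/); alveolar lacks voiced (/d/); velar lacks voiceless (/k/).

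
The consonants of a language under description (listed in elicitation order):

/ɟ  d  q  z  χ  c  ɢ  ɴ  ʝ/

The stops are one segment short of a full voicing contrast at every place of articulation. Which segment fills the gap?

/t/

Voiceless: /c/ (palatal), /q/ (uvular).
Voiced: /d/ (alveolar), /ɟ/ (palatal), /ɢ/ (uvular).
The alveolar row has no voiceless member, so the gap is the voiceless alveolar stop /t/.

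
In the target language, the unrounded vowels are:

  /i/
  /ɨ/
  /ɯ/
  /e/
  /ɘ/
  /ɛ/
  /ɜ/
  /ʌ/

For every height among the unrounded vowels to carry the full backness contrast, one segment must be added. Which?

high: front /i/, central /ɨ/, back /ɯ/.
high-mid: front /e/, central /ɘ/, back —.
low-mid: front /ɛ/, central /ɜ/, back /ʌ/.
The high-mid row has no back member, so the gap is the high-mid back unrounded vowel /ɤ/.

/ɤ/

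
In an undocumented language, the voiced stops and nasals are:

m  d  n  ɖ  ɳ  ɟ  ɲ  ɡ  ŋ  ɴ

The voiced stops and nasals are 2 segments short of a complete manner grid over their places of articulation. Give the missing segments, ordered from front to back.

/b/, /ɢ/

bilabial: oral stop —, nasal /m/.
alveolar: oral stop /d/, nasal /n/.
retroflex: oral stop /ɖ/, nasal /ɳ/.
palatal: oral stop /ɟ/, nasal /ɲ/.
velar: oral stop /ɡ/, nasal /ŋ/.
uvular: oral stop —, nasal /ɴ/.
Gaps, from front to back: bilabial lacks oral stop (/b/); uvular lacks oral stop (/ɢ/).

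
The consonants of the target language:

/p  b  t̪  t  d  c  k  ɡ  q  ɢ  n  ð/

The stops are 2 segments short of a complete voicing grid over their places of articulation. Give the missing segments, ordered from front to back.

Voiceless: /p/ (bilabial), /t̪/ (dental), /t/ (alveolar), /c/ (palatal), /k/ (velar), /q/ (uvular).
Voiced: /b/ (bilabial), /d/ (alveolar), /ɡ/ (velar), /ɢ/ (uvular).
Gaps, from front to back: dental lacks voiced (/d̪/); palatal lacks voiced (/ɟ/).

/d̪/, /ɟ/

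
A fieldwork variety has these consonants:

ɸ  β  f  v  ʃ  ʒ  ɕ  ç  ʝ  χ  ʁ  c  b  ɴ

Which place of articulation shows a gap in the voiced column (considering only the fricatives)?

alveolo-palatal

bilabial: voiceless /ɸ/, voiced /β/.
labiodental: voiceless /f/, voiced /v/.
postalveolar: voiceless /ʃ/, voiced /ʒ/.
alveolo-palatal: voiceless /ɕ/, voiced —.
palatal: voiceless /ç/, voiced /ʝ/.
uvular: voiceless /χ/, voiced /ʁ/.
Every place of articulation has a voiced member except alveolo-palatal, where /ʑ/ would be expected.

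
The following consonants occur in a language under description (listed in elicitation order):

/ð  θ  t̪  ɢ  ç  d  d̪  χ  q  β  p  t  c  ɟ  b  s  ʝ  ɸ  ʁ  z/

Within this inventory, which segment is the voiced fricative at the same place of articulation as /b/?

/b/ is a voiced bilabial stop.
The voiced fricative at the same place is a voiced bilabial fricative — in this inventory, /β/.

/β/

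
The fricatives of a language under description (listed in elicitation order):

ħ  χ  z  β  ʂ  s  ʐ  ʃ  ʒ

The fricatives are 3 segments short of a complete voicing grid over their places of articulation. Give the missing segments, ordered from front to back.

/ɸ/, /ʁ/, /ʕ/

place of articulation  voiceless  voiced  
bilabial          —         β       
alveolar          s         z       
postalveolar      ʃ         ʒ       
retroflex         ʂ         ʐ       
uvular            χ         —       
pharyngeal        ħ         —       
Gaps, from front to back: bilabial lacks voiceless (/ɸ/); uvular lacks voiced (/ʁ/); pharyngeal lacks voiced (/ʕ/).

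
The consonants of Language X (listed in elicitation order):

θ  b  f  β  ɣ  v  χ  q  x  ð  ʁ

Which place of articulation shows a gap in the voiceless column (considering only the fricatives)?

place of articulation  voiceless  voiced  
bilabial          —         β       
labiodental       f         v       
dental            θ         ð       
velar             x         ɣ       
uvular            χ         ʁ       
Every place of articulation has a voiceless member except bilabial, where /ɸ/ would be expected.

bilabial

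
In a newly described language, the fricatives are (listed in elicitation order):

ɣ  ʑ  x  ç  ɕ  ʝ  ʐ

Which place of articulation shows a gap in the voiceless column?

place of articulation  voiceless  voiced  
retroflex         —         ʐ       
alveolo-palatal   ɕ         ʑ       
palatal           ç         ʝ       
velar             x         ɣ       
Every place of articulation has a voiceless member except retroflex, where /ʂ/ would be expected.

retroflex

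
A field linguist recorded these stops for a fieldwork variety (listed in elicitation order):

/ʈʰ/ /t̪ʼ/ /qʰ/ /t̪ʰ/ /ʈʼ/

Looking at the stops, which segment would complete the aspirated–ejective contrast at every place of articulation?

place of articulation  aspirated  ejective
dental            t̪ʰ       t̪ʼ     
retroflex         ʈʰ        ʈʼ      
uvular            qʰ        —       
The uvular row has no ejective member, so the gap is the ejective uvular stop /qʼ/.

/qʼ/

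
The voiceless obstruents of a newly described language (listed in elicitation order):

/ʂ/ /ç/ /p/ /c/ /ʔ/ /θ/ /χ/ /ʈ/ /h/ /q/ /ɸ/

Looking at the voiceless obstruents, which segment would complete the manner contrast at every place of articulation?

/t̪/

place of articulation  stop      fricative
bilabial          p         ɸ       
dental            —         θ       
retroflex         ʈ         ʂ       
palatal           c         ç       
uvular            q         χ       
glottal           ʔ         h       
The dental row has no stop member, so the gap is the dental stop /t̪/.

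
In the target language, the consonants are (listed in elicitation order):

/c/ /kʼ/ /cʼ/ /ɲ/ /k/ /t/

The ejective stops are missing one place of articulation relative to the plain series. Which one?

Plain: /t/ (alveolar), /c/ (palatal), /k/ (velar).
Ejective: /cʼ/ (palatal), /kʼ/ (velar).
Every place of articulation has an ejective member except alveolar, where /tʼ/ would be expected.

alveolar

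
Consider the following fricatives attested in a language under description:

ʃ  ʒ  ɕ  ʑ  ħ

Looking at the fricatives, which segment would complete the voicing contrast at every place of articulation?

/ʕ/

postalveolar: voiceless /ʃ/, voiced /ʒ/.
alveolo-palatal: voiceless /ɕ/, voiced /ʑ/.
pharyngeal: voiceless /ħ/, voiced —.
The pharyngeal row has no voiced member, so the gap is the voiced pharyngeal fricative /ʕ/.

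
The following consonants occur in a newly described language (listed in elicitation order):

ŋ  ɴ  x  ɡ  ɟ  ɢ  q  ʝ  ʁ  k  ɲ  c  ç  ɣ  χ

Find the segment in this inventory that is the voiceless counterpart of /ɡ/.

/k/

/ɡ/ is a voiced velar stop.
The voiceless counterpart is a voiceless velar stop — in this inventory, /k/.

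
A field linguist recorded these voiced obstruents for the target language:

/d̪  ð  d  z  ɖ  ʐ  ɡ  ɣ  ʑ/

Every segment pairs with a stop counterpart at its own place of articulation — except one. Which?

/ʑ/

Dental: /d̪/ ~ /ð/
Alveolar: /d/ ~ /z/
Retroflex: /ɖ/ ~ /ʐ/
Velar: /ɡ/ ~ /ɣ/
Alveolo-palatal: only /ʑ/ (fricative); no stop partner.
So /ʑ/ is the unpaired segment.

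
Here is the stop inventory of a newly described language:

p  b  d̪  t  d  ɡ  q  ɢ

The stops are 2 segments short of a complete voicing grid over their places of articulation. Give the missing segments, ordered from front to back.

/t̪/, /k/

bilabial: voiceless /p/, voiced /b/.
dental: voiceless —, voiced /d̪/.
alveolar: voiceless /t/, voiced /d/.
velar: voiceless —, voiced /ɡ/.
uvular: voiceless /q/, voiced /ɢ/.
Gaps, from front to back: dental lacks voiceless (/t̪/); velar lacks voiceless (/k/).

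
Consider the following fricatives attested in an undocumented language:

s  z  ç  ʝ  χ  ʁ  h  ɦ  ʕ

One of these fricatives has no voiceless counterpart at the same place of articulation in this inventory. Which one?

/ʕ/

Alveolar: /s/ ~ /z/
Palatal: /ç/ ~ /ʝ/
Uvular: /χ/ ~ /ʁ/
Glottal: /h/ ~ /ɦ/
Pharyngeal: only /ʕ/ (voiced); no voiceless partner.
So /ʕ/ is the unpaired segment.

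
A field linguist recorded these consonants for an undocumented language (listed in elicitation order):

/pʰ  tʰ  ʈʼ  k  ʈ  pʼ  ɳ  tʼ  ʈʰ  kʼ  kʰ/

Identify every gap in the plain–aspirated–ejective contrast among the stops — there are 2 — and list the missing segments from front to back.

/p/, /t/

bilabial: plain —, aspirated /pʰ/, ejective /pʼ/.
alveolar: plain —, aspirated /tʰ/, ejective /tʼ/.
retroflex: plain /ʈ/, aspirated /ʈʰ/, ejective /ʈʼ/.
velar: plain /k/, aspirated /kʰ/, ejective /kʼ/.
Gaps, from front to back: bilabial lacks plain (/p/); alveolar lacks plain (/t/).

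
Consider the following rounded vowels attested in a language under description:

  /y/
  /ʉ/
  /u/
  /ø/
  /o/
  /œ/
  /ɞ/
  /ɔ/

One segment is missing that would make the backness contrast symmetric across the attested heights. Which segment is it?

Front: /y/ (high), /ø/ (high-mid), /œ/ (low-mid).
Central: /ʉ/ (high), /ɞ/ (low-mid).
Back: /u/ (high), /o/ (high-mid), /ɔ/ (low-mid).
The high-mid row has no central member, so the gap is the high-mid central rounded vowel /ɵ/.

/ɵ/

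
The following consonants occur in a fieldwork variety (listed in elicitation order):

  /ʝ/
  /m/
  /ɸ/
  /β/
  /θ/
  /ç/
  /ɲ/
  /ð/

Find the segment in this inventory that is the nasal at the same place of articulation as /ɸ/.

/ɸ/ is a voiceless bilabial fricative.
The nasal at the same place is a bilabial nasal — in this inventory, /m/.

/m/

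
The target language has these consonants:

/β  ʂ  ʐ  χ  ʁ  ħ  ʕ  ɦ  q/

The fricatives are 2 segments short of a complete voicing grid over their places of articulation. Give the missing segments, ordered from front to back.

Voiceless: /ʂ/ (retroflex), /χ/ (uvular), /ħ/ (pharyngeal).
Voiced: /β/ (bilabial), /ʐ/ (retroflex), /ʁ/ (uvular), /ʕ/ (pharyngeal), /ɦ/ (glottal).
Gaps, from front to back: bilabial lacks voiceless (/ɸ/); glottal lacks voiceless (/h/).

/ɸ/, /h/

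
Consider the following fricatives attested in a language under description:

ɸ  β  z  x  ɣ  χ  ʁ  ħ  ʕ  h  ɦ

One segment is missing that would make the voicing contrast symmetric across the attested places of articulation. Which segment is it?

/s/

bilabial: voiceless /ɸ/, voiced /β/.
alveolar: voiceless —, voiced /z/.
velar: voiceless /x/, voiced /ɣ/.
uvular: voiceless /χ/, voiced /ʁ/.
pharyngeal: voiceless /ħ/, voiced /ʕ/.
glottal: voiceless /h/, voiced /ɦ/.
The alveolar row has no voiceless member, so the gap is the voiceless alveolar fricative /s/.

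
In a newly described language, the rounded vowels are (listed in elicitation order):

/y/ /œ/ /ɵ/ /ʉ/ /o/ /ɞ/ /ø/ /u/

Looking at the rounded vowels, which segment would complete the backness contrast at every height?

high: front /y/, central /ʉ/, back /u/.
high-mid: front /ø/, central /ɵ/, back /o/.
low-mid: front /œ/, central /ɞ/, back —.
The low-mid row has no back member, so the gap is the low-mid back rounded vowel /ɔ/.

/ɔ/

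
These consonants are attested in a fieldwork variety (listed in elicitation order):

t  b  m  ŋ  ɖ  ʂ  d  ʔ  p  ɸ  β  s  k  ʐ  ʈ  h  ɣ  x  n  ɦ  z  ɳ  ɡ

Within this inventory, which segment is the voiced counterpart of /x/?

/ɣ/

/x/ is a voiceless velar fricative.
The voiced counterpart is a voiced velar fricative — in this inventory, /ɣ/.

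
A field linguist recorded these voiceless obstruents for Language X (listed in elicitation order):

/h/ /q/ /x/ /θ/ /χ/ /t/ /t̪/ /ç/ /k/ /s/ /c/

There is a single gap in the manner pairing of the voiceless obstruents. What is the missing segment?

Stop: /t̪/ (dental), /t/ (alveolar), /c/ (palatal), /k/ (velar), /q/ (uvular).
Fricative: /θ/ (dental), /s/ (alveolar), /ç/ (palatal), /x/ (velar), /χ/ (uvular), /h/ (glottal).
The glottal row has no stop member, so the gap is the glottal stop /ʔ/.

/ʔ/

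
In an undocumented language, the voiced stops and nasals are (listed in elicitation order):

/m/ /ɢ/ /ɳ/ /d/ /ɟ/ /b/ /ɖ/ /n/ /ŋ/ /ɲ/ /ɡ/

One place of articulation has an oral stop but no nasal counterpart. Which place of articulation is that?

Oral stop: /b/ (bilabial), /d/ (alveolar), /ɖ/ (retroflex), /ɟ/ (palatal), /ɡ/ (velar), /ɢ/ (uvular).
Nasal: /m/ (bilabial), /n/ (alveolar), /ɳ/ (retroflex), /ɲ/ (palatal), /ŋ/ (velar).
Every place of articulation has a nasal member except uvular, where /ɴ/ would be expected.

uvular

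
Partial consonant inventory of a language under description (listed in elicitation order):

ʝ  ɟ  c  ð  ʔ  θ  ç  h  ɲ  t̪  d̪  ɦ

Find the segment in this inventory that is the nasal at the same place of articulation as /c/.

/c/ is a voiceless palatal stop.
The nasal at the same place is a palatal nasal — in this inventory, /ɲ/.

/ɲ/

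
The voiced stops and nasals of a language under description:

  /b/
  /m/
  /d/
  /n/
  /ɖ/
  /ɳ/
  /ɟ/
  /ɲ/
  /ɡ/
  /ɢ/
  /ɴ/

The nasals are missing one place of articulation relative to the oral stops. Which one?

Oral stop: /b/ (bilabial), /d/ (alveolar), /ɖ/ (retroflex), /ɟ/ (palatal), /ɡ/ (velar), /ɢ/ (uvular).
Nasal: /m/ (bilabial), /n/ (alveolar), /ɳ/ (retroflex), /ɲ/ (palatal), /ɴ/ (uvular).
Every place of articulation has a nasal member except velar, where /ŋ/ would be expected.

velar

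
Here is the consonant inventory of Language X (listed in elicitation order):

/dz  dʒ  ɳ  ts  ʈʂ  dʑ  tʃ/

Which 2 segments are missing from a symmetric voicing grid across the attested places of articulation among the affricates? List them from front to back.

/ɖʐ/, /tɕ/

place of articulation  voiceless  voiced  
alveolar          ts        dz      
postalveolar      tʃ        dʒ      
retroflex         ʈʂ        —       
alveolo-palatal   —         dʑ      
Gaps, from front to back: retroflex lacks voiced (/ɖʐ/); alveolo-palatal lacks voiceless (/tɕ/).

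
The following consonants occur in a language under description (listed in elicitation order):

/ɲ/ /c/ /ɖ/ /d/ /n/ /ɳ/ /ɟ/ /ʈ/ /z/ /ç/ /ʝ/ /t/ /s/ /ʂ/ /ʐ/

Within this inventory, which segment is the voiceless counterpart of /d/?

/t/

/d/ is a voiced alveolar stop.
The voiceless counterpart is a voiceless alveolar stop — in this inventory, /t/.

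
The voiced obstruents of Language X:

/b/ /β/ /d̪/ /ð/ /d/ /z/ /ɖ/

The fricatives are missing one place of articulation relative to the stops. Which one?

retroflex

place of articulation  stop      fricative
bilabial          b         β       
dental            d̪        ð       
alveolar          d         z       
retroflex         ɖ         —       
Every place of articulation has a fricative member except retroflex, where /ʐ/ would be expected.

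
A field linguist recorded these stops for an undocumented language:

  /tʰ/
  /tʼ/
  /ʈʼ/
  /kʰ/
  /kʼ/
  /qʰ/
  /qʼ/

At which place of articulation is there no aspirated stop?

alveolar: aspirated /tʰ/, ejective /tʼ/.
retroflex: aspirated —, ejective /ʈʼ/.
velar: aspirated /kʰ/, ejective /kʼ/.
uvular: aspirated /qʰ/, ejective /qʼ/.
Every place of articulation has an aspirated member except retroflex, where /ʈʰ/ would be expected.

retroflex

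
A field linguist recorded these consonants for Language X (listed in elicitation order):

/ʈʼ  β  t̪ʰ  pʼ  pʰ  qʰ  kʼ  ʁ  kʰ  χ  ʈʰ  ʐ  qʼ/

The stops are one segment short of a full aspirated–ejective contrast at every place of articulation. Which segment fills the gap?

Aspirated: /pʰ/ (bilabial), /t̪ʰ/ (dental), /ʈʰ/ (retroflex), /kʰ/ (velar), /qʰ/ (uvular).
Ejective: /pʼ/ (bilabial), /ʈʼ/ (retroflex), /kʼ/ (velar), /qʼ/ (uvular).
The dental row has no ejective member, so the gap is the ejective dental stop /t̪ʼ/.

/t̪ʼ/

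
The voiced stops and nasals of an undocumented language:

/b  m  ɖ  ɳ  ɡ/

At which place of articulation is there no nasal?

Oral stop: /b/ (bilabial), /ɖ/ (retroflex), /ɡ/ (velar).
Nasal: /m/ (bilabial), /ɳ/ (retroflex).
Every place of articulation has a nasal member except velar, where /ŋ/ would be expected.

velar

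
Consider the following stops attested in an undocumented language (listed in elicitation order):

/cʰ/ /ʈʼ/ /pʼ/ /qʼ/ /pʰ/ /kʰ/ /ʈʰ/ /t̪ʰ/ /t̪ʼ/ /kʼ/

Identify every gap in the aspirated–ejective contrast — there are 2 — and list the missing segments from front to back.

place of articulation  aspirated  ejective
bilabial          pʰ        pʼ      
dental            t̪ʰ       t̪ʼ     
retroflex         ʈʰ        ʈʼ      
palatal           cʰ        —       
velar             kʰ        kʼ      
uvular            —         qʼ      
Gaps, from front to back: palatal lacks ejective (/cʼ/); uvular lacks aspirated (/qʰ/).

/cʼ/, /qʰ/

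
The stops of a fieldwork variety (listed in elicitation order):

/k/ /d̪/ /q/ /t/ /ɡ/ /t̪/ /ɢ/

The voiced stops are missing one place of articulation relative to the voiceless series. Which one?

alveolar

place of articulation  voiceless  voiced  
dental            t̪        d̪      
alveolar          t         —       
velar             k         ɡ       
uvular            q         ɢ       
Every place of articulation has a voiced member except alveolar, where /d/ would be expected.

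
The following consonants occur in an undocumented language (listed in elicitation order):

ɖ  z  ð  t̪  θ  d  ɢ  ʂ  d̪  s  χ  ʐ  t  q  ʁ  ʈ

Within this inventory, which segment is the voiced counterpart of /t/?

/t/ is a voiceless alveolar stop.
The voiced counterpart is a voiced alveolar stop — in this inventory, /d/.

/d/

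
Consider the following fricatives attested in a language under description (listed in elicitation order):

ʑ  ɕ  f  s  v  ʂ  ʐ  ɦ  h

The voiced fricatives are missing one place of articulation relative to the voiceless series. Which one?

alveolar

Voiceless: /f/ (labiodental), /s/ (alveolar), /ʂ/ (retroflex), /ɕ/ (alveolo-palatal), /h/ (glottal).
Voiced: /v/ (labiodental), /ʐ/ (retroflex), /ʑ/ (alveolo-palatal), /ɦ/ (glottal).
Every place of articulation has a voiced member except alveolar, where /z/ would be expected.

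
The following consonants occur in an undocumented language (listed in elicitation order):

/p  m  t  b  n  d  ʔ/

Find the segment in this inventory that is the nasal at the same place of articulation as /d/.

/d/ is a voiced alveolar stop.
The nasal at the same place is an alveolar nasal — in this inventory, /n/.

/n/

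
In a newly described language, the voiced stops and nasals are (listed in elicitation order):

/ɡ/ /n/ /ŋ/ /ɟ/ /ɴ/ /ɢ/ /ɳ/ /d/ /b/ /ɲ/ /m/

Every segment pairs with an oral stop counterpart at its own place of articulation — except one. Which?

/ɳ/

Bilabial: /b/ ~ /m/
Alveolar: /d/ ~ /n/
Palatal: /ɟ/ ~ /ɲ/
Velar: /ɡ/ ~ /ŋ/
Uvular: /ɢ/ ~ /ɴ/
Retroflex: only /ɳ/ (nasal); no oral stop partner.
So /ɳ/ is the unpaired segment.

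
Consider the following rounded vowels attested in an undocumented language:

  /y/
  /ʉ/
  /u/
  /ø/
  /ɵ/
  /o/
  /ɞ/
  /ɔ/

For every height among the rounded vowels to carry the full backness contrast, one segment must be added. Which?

height            front     central   back    
high              y         ʉ         u       
high-mid          ø         ɵ         o       
low-mid           —         ɞ         ɔ       
The low-mid row has no front member, so the gap is the low-mid front rounded vowel /œ/.

/œ/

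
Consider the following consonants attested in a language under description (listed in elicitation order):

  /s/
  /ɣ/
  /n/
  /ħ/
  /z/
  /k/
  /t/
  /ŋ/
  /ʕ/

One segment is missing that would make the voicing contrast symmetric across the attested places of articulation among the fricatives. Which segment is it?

alveolar: voiceless /s/, voiced /z/.
velar: voiceless —, voiced /ɣ/.
pharyngeal: voiceless /ħ/, voiced /ʕ/.
The velar row has no voiceless member, so the gap is the voiceless velar fricative /x/.

/x/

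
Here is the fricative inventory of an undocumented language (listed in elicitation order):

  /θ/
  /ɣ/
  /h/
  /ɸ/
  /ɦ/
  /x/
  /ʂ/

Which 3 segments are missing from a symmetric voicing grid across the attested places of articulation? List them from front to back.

place of articulation  voiceless  voiced  
bilabial          ɸ         —       
dental            θ         —       
retroflex         ʂ         —       
velar             x         ɣ       
glottal           h         ɦ       
Gaps, from front to back: bilabial lacks voiced (/β/); dental lacks voiced (/ð/); retroflex lacks voiced (/ʐ/).

/β/, /ð/, /ʐ/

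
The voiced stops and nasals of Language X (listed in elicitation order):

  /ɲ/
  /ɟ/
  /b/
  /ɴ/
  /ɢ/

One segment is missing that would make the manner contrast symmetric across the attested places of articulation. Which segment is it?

Oral stop: /b/ (bilabial), /ɟ/ (palatal), /ɢ/ (uvular).
Nasal: /ɲ/ (palatal), /ɴ/ (uvular).
The bilabial row has no nasal member, so the gap is the bilabial nasal /m/.

/m/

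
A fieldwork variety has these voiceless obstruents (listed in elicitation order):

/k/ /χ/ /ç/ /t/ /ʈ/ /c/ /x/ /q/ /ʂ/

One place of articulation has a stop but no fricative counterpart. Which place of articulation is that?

alveolar

place of articulation  stop      fricative
alveolar          t         —       
retroflex         ʈ         ʂ       
palatal           c         ç       
velar             k         x       
uvular            q         χ       
Every place of articulation has a fricative member except alveolar, where /s/ would be expected.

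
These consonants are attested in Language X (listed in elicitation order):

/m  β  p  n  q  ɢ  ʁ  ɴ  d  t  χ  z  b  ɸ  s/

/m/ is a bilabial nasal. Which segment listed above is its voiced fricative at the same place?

The voiced fricative at the same place is a voiced bilabial fricative — in this inventory, /β/.

/β/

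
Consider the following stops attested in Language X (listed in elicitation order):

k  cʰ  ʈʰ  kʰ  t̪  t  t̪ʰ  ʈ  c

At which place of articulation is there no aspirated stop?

Plain: /t̪/ (dental), /t/ (alveolar), /ʈ/ (retroflex), /c/ (palatal), /k/ (velar).
Aspirated: /t̪ʰ/ (dental), /ʈʰ/ (retroflex), /cʰ/ (palatal), /kʰ/ (velar).
Every place of articulation has an aspirated member except alveolar, where /tʰ/ would be expected.

alveolar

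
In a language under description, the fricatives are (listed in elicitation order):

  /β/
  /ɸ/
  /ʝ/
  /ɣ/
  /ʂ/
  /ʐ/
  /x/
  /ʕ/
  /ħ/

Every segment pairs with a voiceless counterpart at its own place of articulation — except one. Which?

Bilabial: /ɸ/ ~ /β/
Retroflex: /ʂ/ ~ /ʐ/
Velar: /x/ ~ /ɣ/
Pharyngeal: /ħ/ ~ /ʕ/
Palatal: only /ʝ/ (voiced); no voiceless partner.
So /ʝ/ is the unpaired segment.

/ʝ/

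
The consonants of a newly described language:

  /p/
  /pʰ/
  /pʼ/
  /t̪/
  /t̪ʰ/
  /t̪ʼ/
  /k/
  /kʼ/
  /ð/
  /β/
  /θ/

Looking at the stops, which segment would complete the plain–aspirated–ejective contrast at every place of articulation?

place of articulation  plain     aspirated  ejective
bilabial          p         pʰ        pʼ      
dental            t̪        t̪ʰ       t̪ʼ     
velar             k         —         kʼ      
The velar row has no aspirated member, so the gap is the aspirated velar stop /kʰ/.

/kʰ/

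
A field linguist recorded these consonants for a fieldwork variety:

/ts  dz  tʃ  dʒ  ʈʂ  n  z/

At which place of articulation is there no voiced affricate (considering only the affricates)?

retroflex

place of articulation  voiceless  voiced  
alveolar          ts        dz      
postalveolar      tʃ        dʒ      
retroflex         ʈʂ        —       
Every place of articulation has a voiced member except retroflex, where /ɖʐ/ would be expected.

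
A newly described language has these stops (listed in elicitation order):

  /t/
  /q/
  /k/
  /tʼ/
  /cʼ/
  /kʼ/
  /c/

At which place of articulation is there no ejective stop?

uvular

place of articulation  plain     ejective
alveolar          t         tʼ      
palatal           c         cʼ      
velar             k         kʼ      
uvular            q         —       
Every place of articulation has an ejective member except uvular, where /qʼ/ would be expected.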